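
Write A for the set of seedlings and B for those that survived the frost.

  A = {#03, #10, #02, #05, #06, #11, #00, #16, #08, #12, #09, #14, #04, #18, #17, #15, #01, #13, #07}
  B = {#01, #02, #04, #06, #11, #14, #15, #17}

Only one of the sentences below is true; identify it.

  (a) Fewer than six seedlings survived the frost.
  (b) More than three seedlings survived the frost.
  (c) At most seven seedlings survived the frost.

(b)

|A| = 19, |A ∩ B| = 8, |A ∖ B| = 11.
(a) requires |A ∩ B| < 6: false.
(b) requires |A ∩ B| > 3: true.
(c) requires |A ∩ B| ≤ 7: false.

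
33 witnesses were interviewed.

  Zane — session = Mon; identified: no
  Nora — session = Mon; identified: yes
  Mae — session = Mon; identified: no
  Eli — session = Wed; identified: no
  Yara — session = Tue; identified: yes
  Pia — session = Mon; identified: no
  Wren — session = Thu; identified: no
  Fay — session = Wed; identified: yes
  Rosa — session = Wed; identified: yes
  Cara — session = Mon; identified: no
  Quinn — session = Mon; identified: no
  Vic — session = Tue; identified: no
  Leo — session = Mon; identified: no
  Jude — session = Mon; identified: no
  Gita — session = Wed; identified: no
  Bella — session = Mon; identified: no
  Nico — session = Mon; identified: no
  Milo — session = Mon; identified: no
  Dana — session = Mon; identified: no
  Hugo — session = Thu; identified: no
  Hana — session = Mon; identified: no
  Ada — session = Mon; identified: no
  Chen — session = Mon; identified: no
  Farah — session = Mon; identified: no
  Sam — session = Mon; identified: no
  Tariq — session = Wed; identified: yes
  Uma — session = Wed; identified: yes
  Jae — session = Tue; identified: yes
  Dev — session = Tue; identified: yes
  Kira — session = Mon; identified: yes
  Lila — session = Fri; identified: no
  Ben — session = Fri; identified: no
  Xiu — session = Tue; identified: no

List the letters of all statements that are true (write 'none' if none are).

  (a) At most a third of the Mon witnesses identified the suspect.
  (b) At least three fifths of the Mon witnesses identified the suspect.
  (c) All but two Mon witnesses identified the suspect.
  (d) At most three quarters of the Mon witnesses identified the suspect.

(a), (d)

|A| = 18, |A ∩ B| = 2, |A ∖ B| = 16.
(a) |A ∩ B| / |A| ≤ 1/3: holds.
(b) |A ∩ B| / |A| ≥ 3/5: fails.
(c) |A ∖ B| = 2: fails.
(d) |A ∩ B| / |A| ≤ 3/4: holds.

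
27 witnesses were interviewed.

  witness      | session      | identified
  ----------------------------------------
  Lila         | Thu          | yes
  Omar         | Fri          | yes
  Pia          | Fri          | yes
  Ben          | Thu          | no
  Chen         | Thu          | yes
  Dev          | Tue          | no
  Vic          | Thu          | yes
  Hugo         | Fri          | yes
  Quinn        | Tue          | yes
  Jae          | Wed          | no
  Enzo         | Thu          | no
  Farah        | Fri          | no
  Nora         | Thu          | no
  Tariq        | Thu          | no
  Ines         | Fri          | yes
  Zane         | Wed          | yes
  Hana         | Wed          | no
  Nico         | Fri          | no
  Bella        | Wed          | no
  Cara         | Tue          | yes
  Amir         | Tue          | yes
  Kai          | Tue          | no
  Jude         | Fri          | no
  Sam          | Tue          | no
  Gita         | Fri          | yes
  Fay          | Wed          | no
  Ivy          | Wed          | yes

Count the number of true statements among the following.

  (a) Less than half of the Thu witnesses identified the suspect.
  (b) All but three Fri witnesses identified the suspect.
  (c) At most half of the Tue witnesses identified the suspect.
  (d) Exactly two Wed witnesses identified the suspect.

4

(a) Thu: |A| = 7, |A ∩ B| = 3; needs |A ∩ B| < |A ∖ B| — true.
(b) Fri: |A| = 8, |A ∩ B| = 5; needs |A ∖ B| = 3 — true.
(c) Tue: |A| = 6, |A ∩ B| = 3; needs |A ∩ B| ≤ |A ∖ B| — true.
(d) Wed: |A| = 6, |A ∩ B| = 2; needs |A ∩ B| = 2 — true.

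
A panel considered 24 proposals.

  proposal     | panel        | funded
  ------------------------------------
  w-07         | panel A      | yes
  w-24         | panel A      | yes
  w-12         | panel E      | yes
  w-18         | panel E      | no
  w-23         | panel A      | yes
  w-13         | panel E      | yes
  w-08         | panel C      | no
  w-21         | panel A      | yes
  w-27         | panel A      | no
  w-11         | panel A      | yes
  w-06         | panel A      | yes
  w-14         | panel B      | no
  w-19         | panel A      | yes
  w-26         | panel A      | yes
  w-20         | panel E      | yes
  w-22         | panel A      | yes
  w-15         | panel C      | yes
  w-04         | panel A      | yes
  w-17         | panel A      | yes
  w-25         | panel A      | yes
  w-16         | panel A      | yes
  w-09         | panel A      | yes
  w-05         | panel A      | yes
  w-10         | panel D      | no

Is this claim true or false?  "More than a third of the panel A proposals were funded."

'More than a third of the panel A proposals were funded' holds iff |A ∩ B| / |A| > 1/3.
|A| = 16, |A ∩ B| = 15, |A ∖ B| = 1.
|A ∩ B|/|A| = 15/16, so the statement is true.

True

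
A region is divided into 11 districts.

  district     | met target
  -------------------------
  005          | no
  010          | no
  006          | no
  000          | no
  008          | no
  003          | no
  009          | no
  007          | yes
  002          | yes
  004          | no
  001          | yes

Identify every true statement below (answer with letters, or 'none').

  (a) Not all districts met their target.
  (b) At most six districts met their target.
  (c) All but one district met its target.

|A| = 11, |A ∩ B| = 3, |A ∖ B| = 8.
(a) A ⊄ B (|A ∖ B| ≥ 1): holds.
(b) |A ∩ B| ≤ 6: holds.
(c) |A ∖ B| = 1: fails.

(a), (b)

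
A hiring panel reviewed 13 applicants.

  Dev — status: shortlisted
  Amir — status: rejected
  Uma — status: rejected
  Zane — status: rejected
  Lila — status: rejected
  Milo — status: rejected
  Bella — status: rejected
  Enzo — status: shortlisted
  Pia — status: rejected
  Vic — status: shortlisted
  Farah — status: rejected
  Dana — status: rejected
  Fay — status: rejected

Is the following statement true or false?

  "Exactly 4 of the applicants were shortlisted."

Truth condition: |A ∩ B| = 4.
A (the restrictor) = {Dev, Amir, Uma, Zane, Lila, Milo, Bella, Enzo, Pia, Vic, Farah, Dana, Fay}, |A| = 13.
A ∩ B = {Dev, Enzo, Vic}, so |A ∩ B| = 3.
|A ∩ B| = 3, so the statement is false.

False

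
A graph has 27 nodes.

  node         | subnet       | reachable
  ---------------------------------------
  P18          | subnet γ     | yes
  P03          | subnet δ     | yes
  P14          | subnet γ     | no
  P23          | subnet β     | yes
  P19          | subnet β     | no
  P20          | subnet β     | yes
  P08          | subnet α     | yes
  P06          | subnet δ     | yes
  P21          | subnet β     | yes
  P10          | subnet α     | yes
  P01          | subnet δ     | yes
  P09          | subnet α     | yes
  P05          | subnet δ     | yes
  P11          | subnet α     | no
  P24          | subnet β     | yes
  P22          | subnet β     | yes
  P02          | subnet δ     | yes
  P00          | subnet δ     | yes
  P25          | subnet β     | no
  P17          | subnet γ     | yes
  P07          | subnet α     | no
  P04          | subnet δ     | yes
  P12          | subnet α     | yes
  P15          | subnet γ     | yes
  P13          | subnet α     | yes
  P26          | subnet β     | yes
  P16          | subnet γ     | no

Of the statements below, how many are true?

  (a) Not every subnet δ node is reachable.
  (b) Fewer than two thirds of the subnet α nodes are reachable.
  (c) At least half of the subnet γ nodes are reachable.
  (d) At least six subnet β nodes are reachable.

2

(a) subnet δ: |A| = 7, |A ∩ B| = 7; needs A ⊄ B (|A ∖ B| ≥ 1) — false.
(b) subnet α: |A| = 7, |A ∩ B| = 5; needs |A ∩ B| / |A| < 2/3 — false.
(c) subnet γ: |A| = 5, |A ∩ B| = 3; needs |A ∩ B| ≥ |A ∖ B| — true.
(d) subnet β: |A| = 8, |A ∩ B| = 6; needs |A ∩ B| ≥ 6 — true.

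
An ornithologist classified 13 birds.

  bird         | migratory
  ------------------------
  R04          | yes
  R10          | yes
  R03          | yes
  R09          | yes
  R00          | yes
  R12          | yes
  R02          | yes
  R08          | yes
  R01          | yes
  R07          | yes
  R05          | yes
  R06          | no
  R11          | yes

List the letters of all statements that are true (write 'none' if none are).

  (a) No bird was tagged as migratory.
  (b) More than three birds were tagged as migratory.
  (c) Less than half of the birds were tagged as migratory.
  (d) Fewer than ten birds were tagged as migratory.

|A| = 13, |A ∩ B| = 12, |A ∖ B| = 1.
(a) A ∩ B = ∅ (|A ∩ B| = 0): fails.
(b) |A ∩ B| > 3: holds.
(c) |A ∩ B| < |A ∖ B|: fails.
(d) |A ∩ B| < 10: fails.

(b)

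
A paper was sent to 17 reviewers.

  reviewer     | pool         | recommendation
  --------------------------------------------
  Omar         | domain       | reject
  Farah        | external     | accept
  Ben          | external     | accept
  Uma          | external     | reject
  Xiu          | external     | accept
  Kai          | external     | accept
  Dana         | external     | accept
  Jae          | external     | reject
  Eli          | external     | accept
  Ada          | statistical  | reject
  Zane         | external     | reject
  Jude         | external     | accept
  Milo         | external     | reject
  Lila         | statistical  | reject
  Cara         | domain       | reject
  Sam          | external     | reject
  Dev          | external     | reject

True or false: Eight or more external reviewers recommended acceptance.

Truth condition: |A ∩ B| ≥ 8.
A (the restrictor) = {Farah, Ben, Uma, Xiu, Kai, Dana, Jae, Eli, Zane, Jude, Milo, Sam, Dev}, |A| = 13.
A ∩ B = {Farah, Ben, Xiu, Kai, Dana, Eli, Jude}, so |A ∩ B| = 7.
|A ∩ B| = 7, so the statement is false.

False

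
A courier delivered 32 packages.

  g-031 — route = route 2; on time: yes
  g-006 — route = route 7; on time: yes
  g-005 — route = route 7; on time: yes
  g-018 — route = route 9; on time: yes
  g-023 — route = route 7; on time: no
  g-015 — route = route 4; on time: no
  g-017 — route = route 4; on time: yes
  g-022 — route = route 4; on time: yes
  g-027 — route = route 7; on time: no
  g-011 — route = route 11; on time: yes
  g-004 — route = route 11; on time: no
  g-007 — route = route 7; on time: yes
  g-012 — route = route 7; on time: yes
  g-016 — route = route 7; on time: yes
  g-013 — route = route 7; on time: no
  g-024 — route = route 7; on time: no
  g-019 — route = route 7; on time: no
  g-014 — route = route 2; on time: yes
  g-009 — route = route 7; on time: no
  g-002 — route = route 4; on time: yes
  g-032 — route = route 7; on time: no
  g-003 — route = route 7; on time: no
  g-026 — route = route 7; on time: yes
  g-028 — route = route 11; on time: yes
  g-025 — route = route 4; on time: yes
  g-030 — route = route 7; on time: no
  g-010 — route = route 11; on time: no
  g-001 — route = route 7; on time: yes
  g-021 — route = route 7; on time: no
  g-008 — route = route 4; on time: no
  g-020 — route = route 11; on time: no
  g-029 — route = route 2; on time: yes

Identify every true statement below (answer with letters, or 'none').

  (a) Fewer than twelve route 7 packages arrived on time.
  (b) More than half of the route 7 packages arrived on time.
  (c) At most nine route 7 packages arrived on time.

(a), (c)

|A| = 17, |A ∩ B| = 7, |A ∖ B| = 10.
(a) |A ∩ B| < 12: holds.
(b) |A ∩ B| > |A ∖ B|: fails.
(c) |A ∩ B| ≤ 9: holds.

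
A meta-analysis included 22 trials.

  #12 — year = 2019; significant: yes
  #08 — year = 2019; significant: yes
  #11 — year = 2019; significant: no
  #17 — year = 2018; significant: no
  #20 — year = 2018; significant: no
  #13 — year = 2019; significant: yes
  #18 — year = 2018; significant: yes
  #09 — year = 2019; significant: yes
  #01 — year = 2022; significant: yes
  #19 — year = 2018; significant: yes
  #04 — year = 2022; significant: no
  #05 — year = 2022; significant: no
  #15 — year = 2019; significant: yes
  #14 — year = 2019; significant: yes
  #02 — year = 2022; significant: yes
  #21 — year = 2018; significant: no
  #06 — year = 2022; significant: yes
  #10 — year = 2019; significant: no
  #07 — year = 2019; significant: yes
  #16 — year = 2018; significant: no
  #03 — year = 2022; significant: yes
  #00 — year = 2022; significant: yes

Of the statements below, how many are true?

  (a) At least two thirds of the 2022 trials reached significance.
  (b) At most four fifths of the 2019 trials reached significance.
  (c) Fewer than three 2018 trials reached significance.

3

(a) 2022: |A| = 7, |A ∩ B| = 5; needs |A ∩ B| / |A| ≥ 2/3 — true.
(b) 2019: |A| = 9, |A ∩ B| = 7; needs |A ∩ B| / |A| ≤ 4/5 — true.
(c) 2018: |A| = 6, |A ∩ B| = 2; needs |A ∩ B| < 3 — true.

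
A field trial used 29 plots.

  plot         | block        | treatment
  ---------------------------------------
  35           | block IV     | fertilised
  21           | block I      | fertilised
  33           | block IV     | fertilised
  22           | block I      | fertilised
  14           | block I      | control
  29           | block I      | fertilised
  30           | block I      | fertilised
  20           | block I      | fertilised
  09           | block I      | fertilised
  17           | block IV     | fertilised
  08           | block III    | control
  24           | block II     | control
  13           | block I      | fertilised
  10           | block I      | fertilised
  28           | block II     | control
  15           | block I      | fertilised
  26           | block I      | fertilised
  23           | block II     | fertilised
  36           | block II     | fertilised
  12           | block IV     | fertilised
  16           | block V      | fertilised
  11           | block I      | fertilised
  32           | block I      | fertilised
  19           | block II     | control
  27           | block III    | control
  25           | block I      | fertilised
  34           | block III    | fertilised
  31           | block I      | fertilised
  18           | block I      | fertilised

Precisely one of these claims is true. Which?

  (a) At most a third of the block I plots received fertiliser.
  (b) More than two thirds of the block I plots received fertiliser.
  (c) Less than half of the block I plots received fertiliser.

|A| = 16, |A ∩ B| = 15, |A ∖ B| = 1.
(a) requires |A ∩ B| / |A| ≤ 1/3: false.
(b) requires |A ∩ B| / |A| > 2/3: true.
(c) requires |A ∩ B| < |A ∖ B|: false.

(b)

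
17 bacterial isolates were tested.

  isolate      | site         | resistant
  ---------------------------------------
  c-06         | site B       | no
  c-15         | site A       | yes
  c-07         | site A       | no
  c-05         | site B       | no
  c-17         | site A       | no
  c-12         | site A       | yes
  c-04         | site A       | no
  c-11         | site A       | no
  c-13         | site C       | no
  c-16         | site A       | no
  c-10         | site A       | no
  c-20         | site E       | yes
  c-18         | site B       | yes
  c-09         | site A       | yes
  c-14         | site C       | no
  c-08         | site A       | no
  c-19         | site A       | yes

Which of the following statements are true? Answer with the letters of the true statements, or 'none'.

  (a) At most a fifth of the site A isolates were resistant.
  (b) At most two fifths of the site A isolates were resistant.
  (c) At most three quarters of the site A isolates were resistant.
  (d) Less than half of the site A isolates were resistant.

(b), (c), (d)

|A| = 11, |A ∩ B| = 4, |A ∖ B| = 7.
(a) |A ∩ B| / |A| ≤ 1/5: fails.
(b) |A ∩ B| / |A| ≤ 2/5: holds.
(c) |A ∩ B| / |A| ≤ 3/4: holds.
(d) |A ∩ B| < |A ∖ B|: holds.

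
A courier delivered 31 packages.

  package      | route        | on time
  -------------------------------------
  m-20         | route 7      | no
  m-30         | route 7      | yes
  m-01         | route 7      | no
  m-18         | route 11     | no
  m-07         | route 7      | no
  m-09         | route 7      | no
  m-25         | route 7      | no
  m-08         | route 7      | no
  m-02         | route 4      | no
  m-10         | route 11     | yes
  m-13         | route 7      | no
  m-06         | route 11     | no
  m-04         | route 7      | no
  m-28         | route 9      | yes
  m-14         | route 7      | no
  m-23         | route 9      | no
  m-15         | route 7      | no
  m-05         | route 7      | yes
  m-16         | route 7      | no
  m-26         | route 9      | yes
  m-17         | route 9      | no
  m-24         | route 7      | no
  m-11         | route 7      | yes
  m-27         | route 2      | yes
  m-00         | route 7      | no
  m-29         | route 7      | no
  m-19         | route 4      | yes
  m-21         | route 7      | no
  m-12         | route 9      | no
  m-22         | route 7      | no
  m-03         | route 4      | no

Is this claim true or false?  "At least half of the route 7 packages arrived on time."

'At least half of the route 7 packages arrived on time' holds iff |A ∩ B| ≥ |A ∖ B|.
|A| = 19, |A ∩ B| = 3, |A ∖ B| = 16.
3 < 16, so the statement is false.

False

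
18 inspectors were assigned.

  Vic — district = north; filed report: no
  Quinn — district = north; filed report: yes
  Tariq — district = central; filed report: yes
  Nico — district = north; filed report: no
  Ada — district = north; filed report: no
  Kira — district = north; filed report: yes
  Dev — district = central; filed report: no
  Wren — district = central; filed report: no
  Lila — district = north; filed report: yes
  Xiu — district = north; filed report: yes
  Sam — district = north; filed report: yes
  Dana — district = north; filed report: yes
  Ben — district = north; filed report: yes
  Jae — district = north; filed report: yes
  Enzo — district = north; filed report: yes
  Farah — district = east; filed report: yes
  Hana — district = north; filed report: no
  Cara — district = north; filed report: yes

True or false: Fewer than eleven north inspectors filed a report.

True

Truth condition: |A ∩ B| < 11.
A (the restrictor) = {Vic, Quinn, Nico, Ada, Kira, Lila, Xiu, Sam, Dana, Ben, Jae, Enzo, Hana, Cara}, |A| = 14.
A ∩ B = {Quinn, Kira, Lila, Xiu, Sam, Dana, Ben, Jae, Enzo, Cara}, so |A ∩ B| = 10.
|A ∩ B| = 10, so the statement is true.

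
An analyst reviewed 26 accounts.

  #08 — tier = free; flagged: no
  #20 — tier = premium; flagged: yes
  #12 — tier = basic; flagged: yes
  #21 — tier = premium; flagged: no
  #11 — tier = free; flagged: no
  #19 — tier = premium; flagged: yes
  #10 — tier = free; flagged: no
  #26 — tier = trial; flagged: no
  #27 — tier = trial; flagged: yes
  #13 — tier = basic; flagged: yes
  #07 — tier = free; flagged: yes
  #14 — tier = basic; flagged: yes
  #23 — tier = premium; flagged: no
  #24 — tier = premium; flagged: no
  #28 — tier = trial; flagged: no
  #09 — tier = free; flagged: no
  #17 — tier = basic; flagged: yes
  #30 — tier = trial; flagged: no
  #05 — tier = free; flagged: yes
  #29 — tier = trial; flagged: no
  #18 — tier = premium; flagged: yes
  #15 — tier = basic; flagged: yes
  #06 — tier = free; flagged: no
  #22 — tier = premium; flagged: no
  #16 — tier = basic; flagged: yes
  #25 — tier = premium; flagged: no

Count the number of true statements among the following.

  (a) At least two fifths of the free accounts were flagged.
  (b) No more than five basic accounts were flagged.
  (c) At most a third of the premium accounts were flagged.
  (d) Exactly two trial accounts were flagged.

0

(a) free: |A| = 7, |A ∩ B| = 2; needs |A ∩ B| / |A| ≥ 2/5 — false.
(b) basic: |A| = 6, |A ∩ B| = 6; needs |A ∩ B| ≤ 5 — false.
(c) premium: |A| = 8, |A ∩ B| = 3; needs |A ∩ B| / |A| ≤ 1/3 — false.
(d) trial: |A| = 5, |A ∩ B| = 1; needs |A ∩ B| = 2 — false.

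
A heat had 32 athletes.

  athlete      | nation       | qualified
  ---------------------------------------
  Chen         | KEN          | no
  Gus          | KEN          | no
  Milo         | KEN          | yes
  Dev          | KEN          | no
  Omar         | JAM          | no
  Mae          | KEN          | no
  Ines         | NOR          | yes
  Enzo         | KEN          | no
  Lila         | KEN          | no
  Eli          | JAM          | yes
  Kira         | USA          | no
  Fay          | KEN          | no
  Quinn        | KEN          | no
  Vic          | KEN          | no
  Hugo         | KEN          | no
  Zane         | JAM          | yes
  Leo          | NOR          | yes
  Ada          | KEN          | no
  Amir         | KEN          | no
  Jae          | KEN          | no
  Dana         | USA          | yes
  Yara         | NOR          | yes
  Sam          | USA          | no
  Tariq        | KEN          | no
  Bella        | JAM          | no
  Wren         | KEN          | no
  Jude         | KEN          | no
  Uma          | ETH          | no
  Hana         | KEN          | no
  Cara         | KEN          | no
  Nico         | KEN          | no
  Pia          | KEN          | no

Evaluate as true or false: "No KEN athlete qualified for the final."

The determiner here denotes the relation: A ∩ B = ∅ (|A ∩ B| = 0).
|A| = 21, |A ∩ B| = 1, |A ∖ B| = 20.
So the statement is false.

False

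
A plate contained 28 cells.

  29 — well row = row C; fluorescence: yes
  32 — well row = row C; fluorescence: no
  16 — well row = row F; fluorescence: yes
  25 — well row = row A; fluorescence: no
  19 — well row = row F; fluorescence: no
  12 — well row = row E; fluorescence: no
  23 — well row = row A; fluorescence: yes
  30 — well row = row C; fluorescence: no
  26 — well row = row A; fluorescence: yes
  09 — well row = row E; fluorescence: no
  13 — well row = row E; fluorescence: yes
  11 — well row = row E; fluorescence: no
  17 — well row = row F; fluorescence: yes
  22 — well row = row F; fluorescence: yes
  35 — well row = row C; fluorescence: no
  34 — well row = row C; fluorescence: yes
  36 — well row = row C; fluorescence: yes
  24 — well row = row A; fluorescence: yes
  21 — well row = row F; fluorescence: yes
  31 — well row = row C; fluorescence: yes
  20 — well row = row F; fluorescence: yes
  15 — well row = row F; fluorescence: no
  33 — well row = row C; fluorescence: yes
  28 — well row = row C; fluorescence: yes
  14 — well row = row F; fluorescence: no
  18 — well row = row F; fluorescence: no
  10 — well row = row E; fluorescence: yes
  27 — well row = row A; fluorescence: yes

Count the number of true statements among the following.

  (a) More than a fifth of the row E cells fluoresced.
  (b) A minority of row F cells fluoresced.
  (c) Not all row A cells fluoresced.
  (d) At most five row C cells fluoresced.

(a) row E: |A| = 5, |A ∩ B| = 2; needs |A ∩ B| / |A| > 1/5 — true.
(b) row F: |A| = 9, |A ∩ B| = 5; needs |A ∩ B| < |A ∖ B| — false.
(c) row A: |A| = 5, |A ∩ B| = 4; needs A ⊄ B (|A ∖ B| ≥ 1) — true.
(d) row C: |A| = 9, |A ∩ B| = 6; needs |A ∩ B| ≤ 5 — false.

2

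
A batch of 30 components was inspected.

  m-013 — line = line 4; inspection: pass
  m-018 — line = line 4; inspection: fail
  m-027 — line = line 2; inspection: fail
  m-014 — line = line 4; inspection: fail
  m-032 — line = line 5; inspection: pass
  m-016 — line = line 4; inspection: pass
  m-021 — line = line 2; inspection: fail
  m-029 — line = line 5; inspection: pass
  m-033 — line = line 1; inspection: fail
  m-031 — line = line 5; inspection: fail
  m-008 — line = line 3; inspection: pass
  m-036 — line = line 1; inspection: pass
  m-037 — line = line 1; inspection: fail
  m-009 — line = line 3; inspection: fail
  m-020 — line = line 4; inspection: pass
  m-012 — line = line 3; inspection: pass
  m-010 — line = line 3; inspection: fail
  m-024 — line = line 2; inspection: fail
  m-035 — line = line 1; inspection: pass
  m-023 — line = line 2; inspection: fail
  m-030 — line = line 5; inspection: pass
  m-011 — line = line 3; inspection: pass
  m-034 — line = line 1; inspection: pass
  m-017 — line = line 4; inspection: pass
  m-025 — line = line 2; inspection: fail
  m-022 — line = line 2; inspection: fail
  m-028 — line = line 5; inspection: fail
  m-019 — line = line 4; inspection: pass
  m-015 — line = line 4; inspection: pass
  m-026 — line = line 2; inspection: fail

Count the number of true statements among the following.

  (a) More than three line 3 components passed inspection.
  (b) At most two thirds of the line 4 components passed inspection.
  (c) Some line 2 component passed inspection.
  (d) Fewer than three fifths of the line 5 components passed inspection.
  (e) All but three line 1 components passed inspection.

(a) line 3: |A| = 5, |A ∩ B| = 3; needs |A ∩ B| > 3 — false.
(b) line 4: |A| = 8, |A ∩ B| = 6; needs |A ∩ B| / |A| ≤ 2/3 — false.
(c) line 2: |A| = 7, |A ∩ B| = 0; needs A ∩ B ≠ ∅ (|A ∩ B| ≥ 1) — false.
(d) line 5: |A| = 5, |A ∩ B| = 3; needs |A ∩ B| / |A| < 3/5 — false.
(e) line 1: |A| = 5, |A ∩ B| = 3; needs |A ∖ B| = 3 — false.

0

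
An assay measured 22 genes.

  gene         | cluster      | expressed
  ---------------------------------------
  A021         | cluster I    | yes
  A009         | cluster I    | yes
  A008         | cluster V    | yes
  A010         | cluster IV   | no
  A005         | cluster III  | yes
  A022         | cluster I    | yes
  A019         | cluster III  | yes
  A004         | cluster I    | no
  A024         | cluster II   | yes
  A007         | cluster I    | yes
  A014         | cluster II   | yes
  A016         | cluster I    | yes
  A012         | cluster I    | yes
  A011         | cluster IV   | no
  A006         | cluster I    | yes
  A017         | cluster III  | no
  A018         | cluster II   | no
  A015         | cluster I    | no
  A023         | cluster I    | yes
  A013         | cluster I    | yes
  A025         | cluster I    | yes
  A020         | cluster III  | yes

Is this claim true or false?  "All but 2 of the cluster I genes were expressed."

True

The determiner here denotes the relation: |A ∖ B| = 2.
A (the restrictor) = {A021, A009, A022, A004, A007, A016, A012, A006, A015, A023, A013, A025}, |A| = 12.
A ∖ B = {A004, A015}, so |A ∖ B| = 2.
|A ∖ B| = 2, so the statement is true.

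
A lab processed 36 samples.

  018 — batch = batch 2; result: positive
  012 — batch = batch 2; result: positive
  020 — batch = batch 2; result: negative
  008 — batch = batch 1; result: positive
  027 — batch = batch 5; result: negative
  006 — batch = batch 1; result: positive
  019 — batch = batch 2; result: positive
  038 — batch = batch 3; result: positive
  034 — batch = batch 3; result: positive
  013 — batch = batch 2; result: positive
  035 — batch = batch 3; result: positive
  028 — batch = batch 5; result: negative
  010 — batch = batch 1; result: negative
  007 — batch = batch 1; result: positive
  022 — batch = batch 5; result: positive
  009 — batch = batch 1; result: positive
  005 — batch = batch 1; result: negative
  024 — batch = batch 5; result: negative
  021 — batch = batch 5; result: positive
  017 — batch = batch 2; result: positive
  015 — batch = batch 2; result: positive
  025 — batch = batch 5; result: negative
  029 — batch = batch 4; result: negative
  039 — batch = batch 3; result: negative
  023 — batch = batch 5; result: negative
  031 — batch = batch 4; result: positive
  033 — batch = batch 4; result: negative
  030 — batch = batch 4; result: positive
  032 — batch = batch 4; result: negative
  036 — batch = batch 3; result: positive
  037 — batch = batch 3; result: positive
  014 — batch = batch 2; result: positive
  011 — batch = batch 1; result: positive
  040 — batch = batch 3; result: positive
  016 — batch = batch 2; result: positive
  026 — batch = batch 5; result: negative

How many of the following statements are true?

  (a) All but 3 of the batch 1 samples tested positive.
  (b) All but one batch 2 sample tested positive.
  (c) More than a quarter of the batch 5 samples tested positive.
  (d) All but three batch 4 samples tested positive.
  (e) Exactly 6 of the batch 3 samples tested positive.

(a) batch 1: |A| = 7, |A ∩ B| = 5; needs |A ∖ B| = 3 — false.
(b) batch 2: |A| = 9, |A ∩ B| = 8; needs |A ∖ B| = 1 — true.
(c) batch 5: |A| = 8, |A ∩ B| = 2; needs |A ∩ B| / |A| > 1/4 — false.
(d) batch 4: |A| = 5, |A ∩ B| = 2; needs |A ∖ B| = 3 — true.
(e) batch 3: |A| = 7, |A ∩ B| = 6; needs |A ∩ B| = 6 — true.

3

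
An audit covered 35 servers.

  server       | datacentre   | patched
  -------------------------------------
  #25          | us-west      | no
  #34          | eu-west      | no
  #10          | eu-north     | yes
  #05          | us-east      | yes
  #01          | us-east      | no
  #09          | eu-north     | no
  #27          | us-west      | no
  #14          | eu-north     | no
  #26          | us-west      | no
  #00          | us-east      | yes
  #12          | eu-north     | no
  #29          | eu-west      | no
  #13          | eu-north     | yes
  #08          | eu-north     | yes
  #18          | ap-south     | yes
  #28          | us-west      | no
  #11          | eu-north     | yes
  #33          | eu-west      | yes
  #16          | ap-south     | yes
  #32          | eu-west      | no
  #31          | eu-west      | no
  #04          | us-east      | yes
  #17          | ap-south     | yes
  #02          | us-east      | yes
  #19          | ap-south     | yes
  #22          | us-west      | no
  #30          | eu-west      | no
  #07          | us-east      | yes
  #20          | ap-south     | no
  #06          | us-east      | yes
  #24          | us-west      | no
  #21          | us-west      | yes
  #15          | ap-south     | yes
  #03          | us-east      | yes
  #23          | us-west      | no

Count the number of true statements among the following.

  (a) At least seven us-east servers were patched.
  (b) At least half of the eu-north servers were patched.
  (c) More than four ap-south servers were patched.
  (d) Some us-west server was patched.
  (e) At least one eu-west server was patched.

(a) us-east: |A| = 8, |A ∩ B| = 7; needs |A ∩ B| ≥ 7 — true.
(b) eu-north: |A| = 7, |A ∩ B| = 4; needs |A ∩ B| ≥ |A ∖ B| — true.
(c) ap-south: |A| = 6, |A ∩ B| = 5; needs |A ∩ B| > 4 — true.
(d) us-west: |A| = 8, |A ∩ B| = 1; needs A ∩ B ≠ ∅ (|A ∩ B| ≥ 1) — true.
(e) eu-west: |A| = 6, |A ∩ B| = 1; needs A ∩ B ≠ ∅ (|A ∩ B| ≥ 1) — true.

5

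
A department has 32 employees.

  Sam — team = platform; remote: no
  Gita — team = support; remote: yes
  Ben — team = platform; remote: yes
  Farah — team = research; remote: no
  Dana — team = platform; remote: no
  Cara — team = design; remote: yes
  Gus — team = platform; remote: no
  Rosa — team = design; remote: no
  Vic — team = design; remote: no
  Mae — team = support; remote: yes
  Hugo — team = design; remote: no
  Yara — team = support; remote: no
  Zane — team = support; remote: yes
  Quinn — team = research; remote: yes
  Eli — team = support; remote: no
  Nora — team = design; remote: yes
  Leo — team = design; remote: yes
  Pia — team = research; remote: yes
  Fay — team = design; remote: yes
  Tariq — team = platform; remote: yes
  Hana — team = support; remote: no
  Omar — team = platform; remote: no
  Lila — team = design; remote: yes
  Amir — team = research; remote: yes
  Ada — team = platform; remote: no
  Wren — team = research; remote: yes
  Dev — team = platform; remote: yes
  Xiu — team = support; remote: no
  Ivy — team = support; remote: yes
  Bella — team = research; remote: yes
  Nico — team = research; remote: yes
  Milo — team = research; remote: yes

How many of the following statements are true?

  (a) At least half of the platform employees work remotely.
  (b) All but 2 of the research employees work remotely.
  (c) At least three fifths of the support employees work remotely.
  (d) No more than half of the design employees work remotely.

(a) platform: |A| = 8, |A ∩ B| = 3; needs |A ∩ B| ≥ |A ∖ B| — false.
(b) research: |A| = 8, |A ∩ B| = 7; needs |A ∖ B| = 2 — false.
(c) support: |A| = 8, |A ∩ B| = 4; needs |A ∩ B| / |A| ≥ 3/5 — false.
(d) design: |A| = 8, |A ∩ B| = 5; needs |A ∩ B| ≤ |A ∖ B| — false.

0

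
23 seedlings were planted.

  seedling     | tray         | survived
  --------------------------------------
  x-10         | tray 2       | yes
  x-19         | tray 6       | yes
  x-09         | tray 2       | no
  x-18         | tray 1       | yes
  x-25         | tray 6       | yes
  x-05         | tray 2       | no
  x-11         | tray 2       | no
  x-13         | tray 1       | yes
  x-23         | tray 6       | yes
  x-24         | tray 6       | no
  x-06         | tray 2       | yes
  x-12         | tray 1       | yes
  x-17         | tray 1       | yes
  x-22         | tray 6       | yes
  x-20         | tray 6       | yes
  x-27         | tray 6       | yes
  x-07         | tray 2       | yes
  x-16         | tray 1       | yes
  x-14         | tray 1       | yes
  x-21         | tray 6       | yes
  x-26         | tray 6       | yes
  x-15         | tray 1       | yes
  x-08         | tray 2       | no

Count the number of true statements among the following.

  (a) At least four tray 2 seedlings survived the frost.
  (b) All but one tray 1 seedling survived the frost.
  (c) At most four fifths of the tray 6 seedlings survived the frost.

(a) tray 2: |A| = 7, |A ∩ B| = 3; needs |A ∩ B| ≥ 4 — false.
(b) tray 1: |A| = 7, |A ∩ B| = 7; needs |A ∖ B| = 1 — false.
(c) tray 6: |A| = 9, |A ∩ B| = 8; needs |A ∩ B| / |A| ≤ 4/5 — false.

0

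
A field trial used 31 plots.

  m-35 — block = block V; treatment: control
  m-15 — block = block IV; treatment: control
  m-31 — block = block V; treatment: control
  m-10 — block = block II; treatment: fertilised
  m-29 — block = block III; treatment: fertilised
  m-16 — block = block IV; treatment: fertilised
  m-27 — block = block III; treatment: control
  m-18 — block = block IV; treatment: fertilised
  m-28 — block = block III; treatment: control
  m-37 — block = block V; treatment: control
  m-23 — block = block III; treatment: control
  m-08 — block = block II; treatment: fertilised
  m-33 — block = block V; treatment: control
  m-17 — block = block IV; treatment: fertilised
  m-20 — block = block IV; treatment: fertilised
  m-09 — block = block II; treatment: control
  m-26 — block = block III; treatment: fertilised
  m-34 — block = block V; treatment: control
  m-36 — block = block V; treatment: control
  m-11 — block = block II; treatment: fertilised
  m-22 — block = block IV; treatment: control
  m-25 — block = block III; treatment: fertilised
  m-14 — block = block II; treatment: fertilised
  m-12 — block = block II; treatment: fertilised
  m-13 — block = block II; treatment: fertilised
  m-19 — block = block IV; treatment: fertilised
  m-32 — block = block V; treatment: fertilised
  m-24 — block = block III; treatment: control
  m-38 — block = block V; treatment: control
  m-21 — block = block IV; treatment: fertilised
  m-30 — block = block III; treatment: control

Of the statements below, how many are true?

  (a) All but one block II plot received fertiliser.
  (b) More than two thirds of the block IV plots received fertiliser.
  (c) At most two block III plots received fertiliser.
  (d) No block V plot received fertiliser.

(a) block II: |A| = 7, |A ∩ B| = 6; needs |A ∖ B| = 1 — true.
(b) block IV: |A| = 8, |A ∩ B| = 6; needs |A ∩ B| / |A| > 2/3 — true.
(c) block III: |A| = 8, |A ∩ B| = 3; needs |A ∩ B| ≤ 2 — false.
(d) block V: |A| = 8, |A ∩ B| = 1; needs A ∩ B = ∅ (|A ∩ B| = 0) — false.

2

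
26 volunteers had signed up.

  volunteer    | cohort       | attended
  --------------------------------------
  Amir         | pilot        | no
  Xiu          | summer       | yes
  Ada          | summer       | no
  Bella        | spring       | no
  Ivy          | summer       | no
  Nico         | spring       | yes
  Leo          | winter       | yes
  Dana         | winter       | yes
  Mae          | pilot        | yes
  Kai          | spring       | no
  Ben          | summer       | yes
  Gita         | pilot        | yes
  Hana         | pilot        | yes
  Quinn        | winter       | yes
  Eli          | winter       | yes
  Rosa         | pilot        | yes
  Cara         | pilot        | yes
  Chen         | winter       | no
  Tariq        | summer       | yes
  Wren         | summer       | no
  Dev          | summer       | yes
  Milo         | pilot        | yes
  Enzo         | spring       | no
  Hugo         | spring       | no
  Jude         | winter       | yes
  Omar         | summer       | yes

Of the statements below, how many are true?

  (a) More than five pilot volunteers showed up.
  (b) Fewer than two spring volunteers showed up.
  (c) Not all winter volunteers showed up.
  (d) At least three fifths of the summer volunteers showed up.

(a) pilot: |A| = 7, |A ∩ B| = 6; needs |A ∩ B| > 5 — true.
(b) spring: |A| = 5, |A ∩ B| = 1; needs |A ∩ B| < 2 — true.
(c) winter: |A| = 6, |A ∩ B| = 5; needs A ⊄ B (|A ∖ B| ≥ 1) — true.
(d) summer: |A| = 8, |A ∩ B| = 5; needs |A ∩ B| / |A| ≥ 3/5 — true.

4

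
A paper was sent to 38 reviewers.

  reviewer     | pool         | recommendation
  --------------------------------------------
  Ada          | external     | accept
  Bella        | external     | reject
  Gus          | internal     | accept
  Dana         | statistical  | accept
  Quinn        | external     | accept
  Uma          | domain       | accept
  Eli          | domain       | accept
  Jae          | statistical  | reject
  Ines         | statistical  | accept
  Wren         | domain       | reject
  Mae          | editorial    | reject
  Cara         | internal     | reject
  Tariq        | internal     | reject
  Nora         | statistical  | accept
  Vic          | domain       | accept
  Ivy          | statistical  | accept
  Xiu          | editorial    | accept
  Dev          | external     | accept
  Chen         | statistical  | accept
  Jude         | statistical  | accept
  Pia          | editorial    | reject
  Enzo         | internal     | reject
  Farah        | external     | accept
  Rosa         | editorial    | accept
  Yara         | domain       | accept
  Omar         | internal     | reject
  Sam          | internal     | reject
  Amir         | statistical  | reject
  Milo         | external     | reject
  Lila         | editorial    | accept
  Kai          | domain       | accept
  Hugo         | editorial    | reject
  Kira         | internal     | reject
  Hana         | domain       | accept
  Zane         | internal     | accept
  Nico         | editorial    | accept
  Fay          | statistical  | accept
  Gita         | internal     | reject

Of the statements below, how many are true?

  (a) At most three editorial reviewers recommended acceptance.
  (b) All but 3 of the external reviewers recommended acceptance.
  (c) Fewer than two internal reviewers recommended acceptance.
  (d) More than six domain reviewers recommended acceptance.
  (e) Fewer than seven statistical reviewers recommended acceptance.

(a) editorial: |A| = 7, |A ∩ B| = 4; needs |A ∩ B| ≤ 3 — false.
(b) external: |A| = 6, |A ∩ B| = 4; needs |A ∖ B| = 3 — false.
(c) internal: |A| = 9, |A ∩ B| = 2; needs |A ∩ B| < 2 — false.
(d) domain: |A| = 7, |A ∩ B| = 6; needs |A ∩ B| > 6 — false.
(e) statistical: |A| = 9, |A ∩ B| = 7; needs |A ∩ B| < 7 — false.

0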